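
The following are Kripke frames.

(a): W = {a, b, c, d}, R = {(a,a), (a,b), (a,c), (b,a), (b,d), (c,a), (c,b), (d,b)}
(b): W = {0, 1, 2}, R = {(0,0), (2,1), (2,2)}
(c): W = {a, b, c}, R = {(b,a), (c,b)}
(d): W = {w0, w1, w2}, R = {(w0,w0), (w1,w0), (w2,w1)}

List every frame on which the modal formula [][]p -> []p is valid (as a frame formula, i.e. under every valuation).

(b)

Frame correspondent (Sahlqvist): forall x forall y (Rxy -> exists z (Rxz & Rzy)) — i.e. density.
(a): fails — Rdb but no z with Rdz and Rzb.
(b): holds.
(c): fails — Rba but no z with Rbz and Rza.
(d): fails — Rw2w1 but no z with Rw2z and Rzw1.
Valid on: (b).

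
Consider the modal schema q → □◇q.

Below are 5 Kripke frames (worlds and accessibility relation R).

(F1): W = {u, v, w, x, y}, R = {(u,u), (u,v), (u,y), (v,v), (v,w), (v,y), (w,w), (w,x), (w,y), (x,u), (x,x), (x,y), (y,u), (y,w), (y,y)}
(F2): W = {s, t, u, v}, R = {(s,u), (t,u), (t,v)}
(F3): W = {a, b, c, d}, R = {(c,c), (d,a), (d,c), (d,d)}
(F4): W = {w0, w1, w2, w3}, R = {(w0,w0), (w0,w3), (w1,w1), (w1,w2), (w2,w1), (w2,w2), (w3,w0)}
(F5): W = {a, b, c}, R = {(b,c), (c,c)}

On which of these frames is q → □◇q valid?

Frame correspondent (Sahlqvist): ∀x ∀y (Rxy → Ryx) — i.e. symmetry.
(F1): fails — Ruv but not Rvu.
(F2): fails — Rsu but not Rus.
(F3): fails — Rda but not Rad.
(F4): satisfies the condition.
(F5): fails — Rbc but not Rcb.

(F4)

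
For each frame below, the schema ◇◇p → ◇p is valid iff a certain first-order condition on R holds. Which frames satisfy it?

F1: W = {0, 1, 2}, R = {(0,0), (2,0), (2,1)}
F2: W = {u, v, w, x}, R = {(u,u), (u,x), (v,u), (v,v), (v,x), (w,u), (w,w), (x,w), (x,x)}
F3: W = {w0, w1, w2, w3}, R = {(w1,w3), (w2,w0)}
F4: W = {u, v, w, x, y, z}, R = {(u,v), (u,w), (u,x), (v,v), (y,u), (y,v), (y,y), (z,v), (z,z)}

Frame correspondent (Sahlqvist): ∀x ∀y ∀z (Rxy ∧ Ryz → Rxz) — i.e. transitivity.
F1: satisfies the condition.
F2: fails — Rxw and Rwu but not Rxu.
F3: satisfies the condition.
F4: fails — Ryu and Ruw but not Ryw.

F1, F3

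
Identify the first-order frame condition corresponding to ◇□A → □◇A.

convergence

Suppose ◇□A→□◇A is valid. Take Rxy, Rxz and set V(A)={w : Ryw}. Then □A at y so ◇□A at x, so □◇A at x, so ◇A at z, giving w with Rzw and Ryw.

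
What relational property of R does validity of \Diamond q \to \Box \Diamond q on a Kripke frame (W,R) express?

the Euclidean property

Suppose ◇q→□◇q is valid. Take Rxy, Rxz and set V(q)={y}. Then ◇q at x, so □◇q at x, so ◇q at z, so some w with Rzw has q; w=y, i.e. Rzy. By symmetry of the argument, Ryz.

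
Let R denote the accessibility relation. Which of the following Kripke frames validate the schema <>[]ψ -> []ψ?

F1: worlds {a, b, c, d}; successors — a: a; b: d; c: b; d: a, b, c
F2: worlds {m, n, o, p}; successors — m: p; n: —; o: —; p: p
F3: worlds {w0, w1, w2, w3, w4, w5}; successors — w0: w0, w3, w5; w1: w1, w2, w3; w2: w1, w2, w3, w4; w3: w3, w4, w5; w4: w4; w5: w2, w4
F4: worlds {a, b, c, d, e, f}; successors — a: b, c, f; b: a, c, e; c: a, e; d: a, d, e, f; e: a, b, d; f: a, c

Frame correspondent (Sahlqvist): forall x forall y forall z (Rxy & Rxz -> Ryz) — i.e. the Euclidean property.
F1: fails — Rbd and Rbd but not Rdd.
F2: condition met.
F3: fails — Rw0w5 and Rw0w5 but not Rw5w5.
F4: fails — Rab and Rab but not Rbb.

F2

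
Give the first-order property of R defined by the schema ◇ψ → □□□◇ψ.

∀x ∀y ∀z ((xRy ∧ xR³z) → ∃w (y = w ∧ zRw))

This is a Sahlqvist (Geach-type) schema ◇^1□^0ψ → □^3◇^1ψ.
Minimal-valuation argument: fix x; take any y with xR^1y and any z with xR^3z. Set V(ψ) to the set of worlds R-reachable from y in exactly 0 steps. Then □^0ψ holds at y, so the antecedent holds at x; validity forces ◇^1ψ at z, giving a w with zR^1w and yR^0w.
First-order correspondent: ∀x ∀y ∀z ((xRy ∧ xR³z) → ∃w (y = w ∧ zRw)).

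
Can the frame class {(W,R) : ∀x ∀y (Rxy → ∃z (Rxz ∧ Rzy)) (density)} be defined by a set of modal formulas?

The condition is density. A defining modal formula is □□q → □q.
Suppose □□q→□q is valid. Take Rxy and set V(q)={w : xR²w}. Then □□q at x, so □q at x, so q at y, i.e. ∃z(Rxz∧Rzy).

Yes, by □□q → □q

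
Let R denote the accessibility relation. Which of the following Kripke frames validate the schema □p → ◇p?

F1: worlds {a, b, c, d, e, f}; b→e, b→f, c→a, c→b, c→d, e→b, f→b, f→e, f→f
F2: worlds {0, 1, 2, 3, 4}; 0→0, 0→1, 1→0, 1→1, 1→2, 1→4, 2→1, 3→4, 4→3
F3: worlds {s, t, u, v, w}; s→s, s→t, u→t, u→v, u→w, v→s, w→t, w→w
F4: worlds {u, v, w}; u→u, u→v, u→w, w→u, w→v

The schema corresponds to seriality: ∀x ∃y Rxy.
F1: fails — world a has no successor.
F2: satisfies the condition.
F3: fails — world t has no successor.
F4: fails — world v has no successor.

F2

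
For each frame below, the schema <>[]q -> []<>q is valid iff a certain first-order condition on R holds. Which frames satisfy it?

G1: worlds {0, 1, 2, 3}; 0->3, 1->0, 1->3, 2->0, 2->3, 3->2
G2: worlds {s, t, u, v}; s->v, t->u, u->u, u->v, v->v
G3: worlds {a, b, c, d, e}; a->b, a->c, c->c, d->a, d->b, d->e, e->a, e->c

G2

This is the axiom for convergence; its first-order frame correspondent is forall x forall y forall z (Rxy & Rxz -> exists w (Ryw & Rzw)).
G1: fails — R10 and R13 but 0 and 3 have no common successor.
G2: ✓.
G3: fails — Rab and Rab but b and b have no common successor.
Valid on: G2.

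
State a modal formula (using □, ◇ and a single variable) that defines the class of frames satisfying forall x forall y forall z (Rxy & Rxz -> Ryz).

◇s → □◇s

The condition is the Euclidean property. The 5 schema ◇s → □◇s defines it.
Suppose ◇s→□◇s is valid. Take Rxy, Rxz and set V(s)={y}. Then ◇s at x, so □◇s at x, so ◇s at z, so some w with Rzw has s; w=y, i.e. Rzy. By symmetry of the argument, Ryz.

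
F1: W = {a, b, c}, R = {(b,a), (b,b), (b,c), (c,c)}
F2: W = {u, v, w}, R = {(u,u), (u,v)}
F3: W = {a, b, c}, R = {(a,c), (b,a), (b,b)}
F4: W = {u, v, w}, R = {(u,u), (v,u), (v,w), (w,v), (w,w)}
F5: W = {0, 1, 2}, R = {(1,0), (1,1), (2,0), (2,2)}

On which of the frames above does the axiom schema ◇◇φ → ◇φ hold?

Frame correspondent (Sahlqvist): ∀x ∀y ∀z (Rxy ∧ Ryz → Rxz) — i.e. transitivity.
F1: holds.
F2: holds.
F3: fails — Rba and Rac but not Rbc.
F4: fails — Rvw and Rwv but not Rvv.
F5: holds.

F1, F2, F5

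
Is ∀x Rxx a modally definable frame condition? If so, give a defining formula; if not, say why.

Yes: it is reflexivity, defined by the T schema □r → r.

Yes, by □r → r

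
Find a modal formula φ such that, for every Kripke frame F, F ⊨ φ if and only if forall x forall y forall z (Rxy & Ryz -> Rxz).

□s → □□s

A defining formula is □s → □□s (the 4 axiom).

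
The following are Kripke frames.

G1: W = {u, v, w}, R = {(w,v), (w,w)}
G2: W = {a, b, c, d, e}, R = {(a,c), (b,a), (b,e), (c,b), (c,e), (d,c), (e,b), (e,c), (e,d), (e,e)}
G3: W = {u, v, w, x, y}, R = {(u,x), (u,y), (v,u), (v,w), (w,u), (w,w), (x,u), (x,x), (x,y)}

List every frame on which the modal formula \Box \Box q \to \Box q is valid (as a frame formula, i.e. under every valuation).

This is the axiom for density; its first-order frame correspondent is \forall x \forall y (Rxy \to \exists z (Rxz \wedge Rzy)).
G1: ✓.
G2: fails — Rdc but no z with Rdz and Rzc.
G3: ✓.

G1, G3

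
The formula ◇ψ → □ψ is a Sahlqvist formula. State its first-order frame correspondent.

This schema is the CD axiom.
It corresponds to partial functionality: ∀x ∀y ∀z (Rxy ∧ Rxz → y = z).

partial functionality: ∀x ∀y ∀z (Rxy ∧ Rxz → y = z)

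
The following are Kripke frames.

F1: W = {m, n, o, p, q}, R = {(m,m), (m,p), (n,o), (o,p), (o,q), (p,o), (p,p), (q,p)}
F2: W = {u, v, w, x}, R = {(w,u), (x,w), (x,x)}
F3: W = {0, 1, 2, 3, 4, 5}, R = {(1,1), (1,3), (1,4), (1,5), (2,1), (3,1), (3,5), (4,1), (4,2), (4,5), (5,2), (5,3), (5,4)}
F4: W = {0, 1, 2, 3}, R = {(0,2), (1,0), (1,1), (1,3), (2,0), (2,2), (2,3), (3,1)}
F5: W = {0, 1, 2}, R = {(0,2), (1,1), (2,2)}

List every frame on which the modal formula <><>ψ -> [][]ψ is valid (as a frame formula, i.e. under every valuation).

Frame correspondent (Sahlqvist): forall x forall y forall z ((x R^2 y & x R^2 z) -> exists w (y = w & z = w)) — i.e. a generalized confluence (Geach) condition.
F1: fails — mR²m, mR²o but m ≠ o.
F2: fails — xR²u, xR²w but u ≠ w.
F3: fails — 1R²1, 1R²2 but 1 ≠ 2.
F4: fails — 0R²0, 0R²2 but 0 ≠ 2.
F5: condition met.

F5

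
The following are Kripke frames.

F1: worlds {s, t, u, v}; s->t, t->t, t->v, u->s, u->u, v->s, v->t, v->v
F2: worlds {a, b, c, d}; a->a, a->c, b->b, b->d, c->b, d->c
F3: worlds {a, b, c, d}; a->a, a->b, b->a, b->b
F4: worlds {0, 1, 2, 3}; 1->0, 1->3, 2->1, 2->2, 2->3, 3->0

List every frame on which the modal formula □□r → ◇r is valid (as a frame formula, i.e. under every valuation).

F1

The schema corresponds to a generalized confluence (Geach) condition: ∀x ∃w (xR²w ∧ xRw).
F1: ✓.
F2: fails — at d but no w with dR²w and dRw.
F3: fails — at c but no w with cR²w and cRw.
F4: fails — at 0 but no w with 0R²w and 0Rw.
Valid on: F1.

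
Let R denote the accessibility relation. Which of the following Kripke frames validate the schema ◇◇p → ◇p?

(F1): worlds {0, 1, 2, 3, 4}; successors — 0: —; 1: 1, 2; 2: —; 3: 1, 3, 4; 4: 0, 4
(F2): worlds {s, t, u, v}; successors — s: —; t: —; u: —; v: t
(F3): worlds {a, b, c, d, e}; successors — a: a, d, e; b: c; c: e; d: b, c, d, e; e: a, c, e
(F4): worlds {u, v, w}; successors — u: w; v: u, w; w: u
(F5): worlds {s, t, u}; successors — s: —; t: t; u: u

The schema corresponds to transitivity: ∀x ∀y ∀z (Rxy ∧ Ryz → Rxz).
(F1): fails — R34 and R40 but not R30.
(F2): holds.
(F3): fails — Rbc and Rce but not Rbe.
(F4): fails — Ruw and Rwu but not Ruu.
(F5): holds.

(F2), (F5)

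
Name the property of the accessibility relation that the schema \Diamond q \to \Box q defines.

Suppose ◇q→□q is valid. Take Rxy, Rxz and set V(q)={y}. Then ◇q at x, so □q at x, so q at z, i.e. z=y.

Partial functionality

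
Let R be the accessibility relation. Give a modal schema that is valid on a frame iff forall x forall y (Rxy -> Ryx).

q → □◇q

This is symmetry; the standard corresponding axiom is B: q → □◇q.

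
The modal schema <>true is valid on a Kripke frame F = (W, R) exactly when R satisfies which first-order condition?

This schema is equivalent to the D axiom □φ → ◇φ.
Its frame correspondent is seriality — forall x exists y Rxy.

Seriality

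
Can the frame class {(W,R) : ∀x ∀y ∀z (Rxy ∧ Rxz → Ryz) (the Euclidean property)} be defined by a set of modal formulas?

Yes, by ◇r → □◇r

Yes: it is the Euclidean property, defined by the 5 schema ◇r → □◇r.
Suppose ◇r→□◇r is valid. Take Rxy, Rxz and set V(r)={y}. Then ◇r at x, so □◇r at x, so ◇r at z, so some w with Rzw has r; w=y, i.e. Rzy. By symmetry of the argument, Ryz.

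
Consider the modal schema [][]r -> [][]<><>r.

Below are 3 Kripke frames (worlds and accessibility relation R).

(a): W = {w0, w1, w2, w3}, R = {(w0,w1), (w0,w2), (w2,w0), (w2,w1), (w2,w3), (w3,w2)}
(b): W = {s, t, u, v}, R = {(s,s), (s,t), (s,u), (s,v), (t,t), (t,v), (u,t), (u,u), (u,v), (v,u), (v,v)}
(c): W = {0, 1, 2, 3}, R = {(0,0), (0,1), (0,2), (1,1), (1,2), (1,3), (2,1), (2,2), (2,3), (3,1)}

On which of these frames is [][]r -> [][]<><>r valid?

The schema corresponds to a generalized confluence (Geach) condition: forall x forall z (x R^2 z -> exists w (x R^2 w & z R^2 w)).
(a): fails — w0R²w1 but no w with w0R²w and w1R²w.
(b): condition met.
(c): condition met.

(b), (c)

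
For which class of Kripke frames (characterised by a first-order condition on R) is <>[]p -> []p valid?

the Euclidean property: forall x forall y forall z (Rxy & Rxz -> Ryz)

This schema is equivalent to the 5 axiom ◇p → □◇p.
Its frame correspondent is the Euclidean property — forall x forall y forall z (Rxy & Rxz -> Ryz).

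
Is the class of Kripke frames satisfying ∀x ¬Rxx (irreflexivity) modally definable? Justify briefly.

Modal frame validity is preserved under surjective bounded morphisms.
The 2-cycle (worlds a,b with a→b→a) is irreflexive, and the map sending every world to a single reflexive point • is a surjective bounded morphism (forth: every edge maps to (•,•); back: every world has a successor). So any modal formula valid on the 2-cycle is also valid on the reflexive point, which is not irreflexive.
Hence irreflexivity is not modally definable.

No — not modally definable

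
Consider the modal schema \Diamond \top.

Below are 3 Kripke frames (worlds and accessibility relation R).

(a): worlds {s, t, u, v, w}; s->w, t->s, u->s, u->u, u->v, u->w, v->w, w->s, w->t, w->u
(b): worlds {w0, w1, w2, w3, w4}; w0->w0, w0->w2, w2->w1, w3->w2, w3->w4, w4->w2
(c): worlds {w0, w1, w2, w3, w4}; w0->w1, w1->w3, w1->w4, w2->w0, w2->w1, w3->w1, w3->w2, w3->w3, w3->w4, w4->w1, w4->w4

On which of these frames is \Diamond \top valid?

Frame correspondent (Sahlqvist): \forall x \exists y Rxy — i.e. seriality.
(a): holds.
(b): fails — world w1 has no successor.
(c): holds.

(a), (c)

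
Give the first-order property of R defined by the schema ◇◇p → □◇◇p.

∀x ∀y ∀z ((xR²y ∧ xRz) → ∃w (y = w ∧ zR²w))

This is a Sahlqvist (Geach-type) schema ◇^2□^0p → □^1◇^2p.
First-order correspondent: ∀x ∀y ∀z ((xR²y ∧ xRz) → ∃w (y = w ∧ zR²w)).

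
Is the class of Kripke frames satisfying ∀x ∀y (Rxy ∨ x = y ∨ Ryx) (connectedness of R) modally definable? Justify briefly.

No

If a class were modally definable it would be closed under disjoint unions (Goldblatt–Thomason).
Take 4 disjoint single-world reflexive frames: each is trivially connected, but their disjoint union has 4 worlds with no edge between distinct components, so it is not connected.
So the class is not modally definable.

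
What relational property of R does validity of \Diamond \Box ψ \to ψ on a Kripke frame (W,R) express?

symmetry

This schema is equivalent to the B axiom ψ → □◇ψ.
It corresponds to symmetry: \forall x \forall y (Rxy \to Ryx).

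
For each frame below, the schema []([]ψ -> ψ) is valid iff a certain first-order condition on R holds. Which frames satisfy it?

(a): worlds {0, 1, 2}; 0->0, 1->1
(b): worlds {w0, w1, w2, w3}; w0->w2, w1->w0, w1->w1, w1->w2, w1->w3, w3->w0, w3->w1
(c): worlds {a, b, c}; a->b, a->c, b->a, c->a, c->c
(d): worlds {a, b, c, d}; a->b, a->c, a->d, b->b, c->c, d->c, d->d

(a), (d)

The schema corresponds to shift-reflexivity: forall x forall y (Rxy -> Ryy).
(a): holds.
(b): fails — Rw1w2 but not Rw2w2.
(c): fails — Rab but not Rbb.
(d): holds.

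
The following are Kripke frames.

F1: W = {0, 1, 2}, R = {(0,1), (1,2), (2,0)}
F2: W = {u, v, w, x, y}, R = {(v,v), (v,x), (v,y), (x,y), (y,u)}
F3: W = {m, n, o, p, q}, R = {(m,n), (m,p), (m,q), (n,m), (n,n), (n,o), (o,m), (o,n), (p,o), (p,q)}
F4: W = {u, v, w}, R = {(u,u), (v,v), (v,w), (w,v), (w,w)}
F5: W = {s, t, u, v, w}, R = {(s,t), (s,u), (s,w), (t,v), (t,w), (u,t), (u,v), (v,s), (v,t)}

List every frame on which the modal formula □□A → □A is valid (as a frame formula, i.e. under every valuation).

The schema corresponds to density: ∀x ∀y (Rxy → ∃z (Rxz ∧ Rzy)).
F1: fails — R12 but no z with R1z and Rz2.
F2: fails — Rxy but no z with Rxz and Rzy.
F3: fails — Rpo but no z with Rpz and Rzo.
F4: condition met.
F5: fails — Rtv but no z with Rtz and Rzv.

F4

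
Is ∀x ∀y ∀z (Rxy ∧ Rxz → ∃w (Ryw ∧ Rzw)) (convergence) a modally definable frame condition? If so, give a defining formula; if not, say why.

Yes — defined by ◇□q → □◇q

Yes: it is convergence, defined by the .2 schema ◇□q → □◇q.
Suppose ◇□q→□◇q is valid. Take Rxy, Rxz and set V(q)={w : Ryw}. Then □q at y so ◇□q at x, so □◇q at x, so ◇q at z, giving w with Rzw and Ryw.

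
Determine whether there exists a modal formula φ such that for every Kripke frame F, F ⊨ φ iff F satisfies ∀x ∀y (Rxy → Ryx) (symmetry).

The condition is symmetry. A defining modal formula is r → □◇r.
Suppose r→□◇r is valid. Take Rxy and set V(r)={x}. Then r at x, so □◇r at x, so ◇r at y, so some z with Ryz has r; z=x, i.e. Ryx.

Definable; r → □◇r defines it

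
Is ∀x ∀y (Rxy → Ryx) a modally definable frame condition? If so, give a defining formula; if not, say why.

Yes: it is symmetry, defined by the B schema r → □◇r.

Definable; r → □◇r defines it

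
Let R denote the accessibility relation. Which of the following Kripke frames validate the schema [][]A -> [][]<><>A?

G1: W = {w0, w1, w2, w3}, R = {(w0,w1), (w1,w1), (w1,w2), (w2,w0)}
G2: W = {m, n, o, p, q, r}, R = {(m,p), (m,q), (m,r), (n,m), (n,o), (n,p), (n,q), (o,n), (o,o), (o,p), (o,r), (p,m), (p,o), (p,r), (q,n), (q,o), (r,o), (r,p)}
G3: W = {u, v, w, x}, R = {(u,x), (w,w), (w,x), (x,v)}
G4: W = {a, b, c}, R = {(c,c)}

G1, G2, G4

Frame correspondent (Sahlqvist): forall x forall z (x R^2 z -> exists w (x R^2 w & z R^2 w)) — i.e. a generalized confluence (Geach) condition.
G1: ✓.
G2: ✓.
G3: fails — uR²v but no t with uR²t and vR²t.
G4: ✓.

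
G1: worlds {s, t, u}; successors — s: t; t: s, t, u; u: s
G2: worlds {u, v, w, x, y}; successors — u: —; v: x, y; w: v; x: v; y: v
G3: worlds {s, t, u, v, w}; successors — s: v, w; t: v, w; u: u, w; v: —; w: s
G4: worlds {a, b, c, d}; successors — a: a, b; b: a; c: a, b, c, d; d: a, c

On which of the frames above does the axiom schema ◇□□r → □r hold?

Frame correspondent (Sahlqvist): ∀x ∀y ∀z ((xRy ∧ xRz) → ∃w (yR²w ∧ z = w)) — i.e. a generalized confluence (Geach) condition.
G1: fails — tRu, tRs but no w with uR²w and s=w.
G2: condition met.
G3: fails — sRv, sRv but no w* with vR²w* and v=w*.
G4: fails — cRa, cRc but no w with aR²w and c=w.

G2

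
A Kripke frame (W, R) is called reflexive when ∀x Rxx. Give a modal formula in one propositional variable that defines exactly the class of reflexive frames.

A defining formula is □s → s (the T axiom).
Suppose □s→s is valid. At any x set V(s)={w : Rxw}. Then □s holds at x, so s holds at x, i.e. Rxx.

□s → s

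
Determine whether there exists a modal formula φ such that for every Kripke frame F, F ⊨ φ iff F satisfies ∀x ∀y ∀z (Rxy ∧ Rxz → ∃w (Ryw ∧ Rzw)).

Definable; ◇□q → □◇q defines it

The condition is convergence. A defining modal formula is ◇□q → □◇q.
Suppose ◇□q→□◇q is valid. Take Rxy, Rxz and set V(q)={w : Ryw}. Then □q at y so ◇□q at x, so □◇q at x, so ◇q at z, giving w with Rzw and Ryw.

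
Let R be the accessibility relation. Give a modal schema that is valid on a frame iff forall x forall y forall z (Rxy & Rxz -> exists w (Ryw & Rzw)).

◇□ψ → □◇ψ

This is convergence; the standard corresponding axiom is .2: ◇□ψ → □◇ψ.
Suppose ◇□ψ→□◇ψ is valid. Take Rxy, Rxz and set V(ψ)={w : Ryw}. Then □ψ at y so ◇□ψ at x, so □◇ψ at x, so ◇ψ at z, giving w with Rzw and Ryw.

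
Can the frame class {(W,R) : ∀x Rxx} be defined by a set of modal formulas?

Yes, by □p → p

Yes: it is reflexivity, defined by the T schema □p → p.
Suppose □p→p is valid. At any x set V(p)={w : Rxw}. Then □p holds at x, so p holds at x, i.e. Rxx.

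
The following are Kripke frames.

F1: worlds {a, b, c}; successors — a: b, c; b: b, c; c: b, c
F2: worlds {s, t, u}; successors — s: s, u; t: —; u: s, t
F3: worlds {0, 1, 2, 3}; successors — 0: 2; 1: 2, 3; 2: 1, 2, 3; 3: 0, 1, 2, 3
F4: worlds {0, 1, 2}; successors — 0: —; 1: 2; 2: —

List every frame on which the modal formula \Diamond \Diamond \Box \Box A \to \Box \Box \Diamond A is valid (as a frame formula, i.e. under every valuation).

This is the axiom for a generalized confluence (Geach) condition; its first-order frame correspondent is \forall x \forall y \forall z ((x R^2 y \wedge x R^2 z) \to \exists w (y R^2 w \wedge zRw)).
F1: condition met.
F2: fails — sR²s, sR²t but no w with sR²w and tRw.
F3: condition met.
F4: condition met.
Valid on: F1, F3, F4.

F1, F3, F4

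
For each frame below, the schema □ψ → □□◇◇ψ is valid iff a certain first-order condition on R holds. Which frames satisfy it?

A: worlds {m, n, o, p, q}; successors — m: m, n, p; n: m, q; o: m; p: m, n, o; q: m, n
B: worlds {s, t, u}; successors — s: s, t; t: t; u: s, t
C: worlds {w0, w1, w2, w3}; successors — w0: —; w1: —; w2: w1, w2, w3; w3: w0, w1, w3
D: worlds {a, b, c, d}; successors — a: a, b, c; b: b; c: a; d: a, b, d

A, B

The schema corresponds to a generalized confluence (Geach) condition: ∀x ∀z (xR²z → ∃w (xRw ∧ zR²w)).
A: ✓.
B: ✓.
C: fails — w2R²w0 but no w with w2Rw and w0R²w.
D: fails — cR²b but no w with cRw and bR²w.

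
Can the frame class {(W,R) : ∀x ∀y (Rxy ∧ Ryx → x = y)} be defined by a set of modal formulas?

Not modally definable

If a class were modally definable it would be closed under surjective bounded morphisms (Goldblatt–Thomason).
The 6-cycle (worlds s,t,u,v,w,x with s→t→u→v→w→x→s) is antisymmetric. Sending even-indexed worlds to s and odd-indexed worlds to t is a surjective bounded morphism onto the two-world frame with s↔t, which is not antisymmetric.
So no modal formula (or set of formulas) defines exactly the antisymmetric frames.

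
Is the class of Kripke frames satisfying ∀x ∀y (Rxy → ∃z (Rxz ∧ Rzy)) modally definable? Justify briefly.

The condition is density. A defining modal formula is □□q → □q.

Yes — defined by □□q → □q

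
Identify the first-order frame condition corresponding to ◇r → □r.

This is the CD axiom.
It corresponds to partial functionality: ∀x ∀y ∀z (Rxy ∧ Rxz → y = z).

partial functionality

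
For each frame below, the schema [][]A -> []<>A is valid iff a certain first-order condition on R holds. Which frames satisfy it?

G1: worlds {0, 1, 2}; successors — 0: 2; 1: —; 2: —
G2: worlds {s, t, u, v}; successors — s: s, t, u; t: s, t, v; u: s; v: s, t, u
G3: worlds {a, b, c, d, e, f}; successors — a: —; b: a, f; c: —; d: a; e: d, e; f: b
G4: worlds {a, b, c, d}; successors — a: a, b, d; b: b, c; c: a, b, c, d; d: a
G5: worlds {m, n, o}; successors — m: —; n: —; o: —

G2, G4, G5

This is the axiom for a generalized confluence (Geach) condition; its first-order frame correspondent is forall x forall z (xRz -> exists w (x R^2 w & zRw)).
G1: fails — 0R2 but no w with 0R²w and 2Rw.
G2: condition met.
G3: fails — bRa but no w with bR²w and aRw.
G4: condition met.
G5: condition met.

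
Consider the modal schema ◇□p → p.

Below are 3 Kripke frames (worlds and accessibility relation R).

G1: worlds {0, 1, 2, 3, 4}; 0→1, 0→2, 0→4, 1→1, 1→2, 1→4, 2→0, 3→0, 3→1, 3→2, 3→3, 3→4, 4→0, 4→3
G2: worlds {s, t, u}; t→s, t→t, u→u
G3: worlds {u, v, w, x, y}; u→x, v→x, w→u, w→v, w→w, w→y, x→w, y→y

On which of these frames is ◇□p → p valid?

none

This is the axiom for a generalized confluence (Geach) condition; its first-order frame correspondent is ∀x ∀y (xRy → ∃w (yRw ∧ x = w)).
G1: fails — 0R1 but no w with 1Rw and 0=w.
G2: fails — tRs but no w with sRw and t=w.
G3: fails — uRx but no t with xRt and u=t.
Valid on no frame.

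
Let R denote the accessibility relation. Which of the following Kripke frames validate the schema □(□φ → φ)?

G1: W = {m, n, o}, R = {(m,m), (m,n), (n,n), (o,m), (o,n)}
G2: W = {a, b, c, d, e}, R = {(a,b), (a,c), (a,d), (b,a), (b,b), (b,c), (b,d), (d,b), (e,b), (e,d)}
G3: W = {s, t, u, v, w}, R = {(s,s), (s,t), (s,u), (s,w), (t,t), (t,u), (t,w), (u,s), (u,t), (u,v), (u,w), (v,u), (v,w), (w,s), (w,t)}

G1

The schema corresponds to shift-reflexivity: ∀x ∀y (Rxy → Ryy).
G1: ✓.
G2: fails — Rbc but not Rcc.
G3: fails — Ruv but not Rvv.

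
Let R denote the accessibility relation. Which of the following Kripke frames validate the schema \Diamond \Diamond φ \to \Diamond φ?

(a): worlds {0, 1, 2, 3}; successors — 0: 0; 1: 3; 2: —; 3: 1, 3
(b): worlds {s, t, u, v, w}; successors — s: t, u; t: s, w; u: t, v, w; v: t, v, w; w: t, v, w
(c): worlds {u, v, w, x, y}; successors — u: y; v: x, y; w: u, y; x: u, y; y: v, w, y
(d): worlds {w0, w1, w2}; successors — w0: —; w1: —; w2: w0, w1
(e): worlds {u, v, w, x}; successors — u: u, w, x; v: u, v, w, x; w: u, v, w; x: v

(d)

Frame correspondent (Sahlqvist): \forall x \forall y (x R^2 y \to \exists w (y = w \wedge xRw)) — i.e. a generalized confluence (Geach) condition.
(a): fails — 1R²1 but no w with 1=w and 1Rw.
(b): fails — sR²s but no w* with s=w* and sRw*.
(c): fails — uR²v but no t with v=t and uRt.
(d): satisfies the condition.
(e): fails — uR²v but no t with v=t and uRt.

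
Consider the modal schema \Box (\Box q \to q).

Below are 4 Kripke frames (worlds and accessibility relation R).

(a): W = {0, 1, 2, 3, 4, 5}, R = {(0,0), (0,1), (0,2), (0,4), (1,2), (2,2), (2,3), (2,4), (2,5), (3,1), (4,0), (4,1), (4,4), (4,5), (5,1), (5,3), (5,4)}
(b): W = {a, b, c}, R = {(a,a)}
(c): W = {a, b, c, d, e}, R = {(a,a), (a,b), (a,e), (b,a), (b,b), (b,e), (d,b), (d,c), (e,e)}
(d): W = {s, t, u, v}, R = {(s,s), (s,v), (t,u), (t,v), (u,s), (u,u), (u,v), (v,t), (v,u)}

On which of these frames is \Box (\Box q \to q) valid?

(b)

This is the axiom for shift-reflexivity; its first-order frame correspondent is \forall x \forall y (Rxy \to Ryy).
(a): fails — R01 but not R11.
(b): satisfies the condition.
(c): fails — Rdc but not Rcc.
(d): fails — Ruv but not Rvv.
Valid on: (b).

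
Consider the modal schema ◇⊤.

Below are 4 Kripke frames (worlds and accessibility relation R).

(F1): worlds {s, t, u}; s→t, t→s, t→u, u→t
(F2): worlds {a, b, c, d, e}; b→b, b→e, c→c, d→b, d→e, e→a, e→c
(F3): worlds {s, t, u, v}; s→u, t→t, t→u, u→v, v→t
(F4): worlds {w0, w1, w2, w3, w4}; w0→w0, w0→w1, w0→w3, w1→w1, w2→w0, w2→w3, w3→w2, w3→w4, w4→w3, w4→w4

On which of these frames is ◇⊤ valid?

Frame correspondent (Sahlqvist): ∀x ∃y Rxy — i.e. seriality.
(F1): satisfies the condition.
(F2): fails — world a has no successor.
(F3): satisfies the condition.
(F4): satisfies the condition.

(F1), (F3), (F4)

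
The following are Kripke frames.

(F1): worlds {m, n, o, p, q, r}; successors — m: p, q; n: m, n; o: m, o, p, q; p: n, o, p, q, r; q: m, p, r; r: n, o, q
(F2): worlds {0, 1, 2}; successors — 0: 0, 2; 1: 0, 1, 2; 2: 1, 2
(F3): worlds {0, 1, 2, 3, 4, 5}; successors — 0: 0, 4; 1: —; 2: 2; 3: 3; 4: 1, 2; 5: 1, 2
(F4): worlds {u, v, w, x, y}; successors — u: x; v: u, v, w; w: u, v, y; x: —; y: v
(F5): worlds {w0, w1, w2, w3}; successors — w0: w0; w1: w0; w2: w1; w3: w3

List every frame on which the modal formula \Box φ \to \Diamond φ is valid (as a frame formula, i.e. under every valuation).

Frame correspondent (Sahlqvist): \forall x \exists y Rxy — i.e. seriality.
(F1): condition met.
(F2): condition met.
(F3): fails — world 1 has no successor.
(F4): fails — world x has no successor.
(F5): condition met.
Valid on: (F1), (F2), (F5).

(F1), (F2), (F5)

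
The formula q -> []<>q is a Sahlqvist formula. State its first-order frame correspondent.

Suppose q→□◇q is valid. Take Rxy and set V(q)={x}. Then q at x, so □◇q at x, so ◇q at y, so some z with Ryz has q; z=x, i.e. Ryx.
Conversely, any frame satisfying forall x forall y (Rxy -> Ryx) validates the schema.
So the correspondent is symmetry.

Symmetry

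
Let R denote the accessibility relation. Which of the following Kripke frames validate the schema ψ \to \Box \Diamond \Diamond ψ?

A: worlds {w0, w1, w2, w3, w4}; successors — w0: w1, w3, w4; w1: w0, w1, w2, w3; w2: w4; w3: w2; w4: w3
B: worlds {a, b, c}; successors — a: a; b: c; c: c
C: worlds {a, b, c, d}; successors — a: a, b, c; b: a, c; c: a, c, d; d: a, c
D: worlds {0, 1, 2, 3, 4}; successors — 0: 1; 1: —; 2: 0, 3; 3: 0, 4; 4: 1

Frame correspondent (Sahlqvist): \forall x \forall z (xRz \to \exists w (x = w \wedge z R^2 w)) — i.e. a generalized confluence (Geach) condition.
A: fails — w0Rw3 but no w with w0=w and w3R²w.
B: fails — bRc but no w with b=w and cR²w.
C: condition met.
D: fails — 0R1 but no w with 0=w and 1R²w.
Valid on: C.

C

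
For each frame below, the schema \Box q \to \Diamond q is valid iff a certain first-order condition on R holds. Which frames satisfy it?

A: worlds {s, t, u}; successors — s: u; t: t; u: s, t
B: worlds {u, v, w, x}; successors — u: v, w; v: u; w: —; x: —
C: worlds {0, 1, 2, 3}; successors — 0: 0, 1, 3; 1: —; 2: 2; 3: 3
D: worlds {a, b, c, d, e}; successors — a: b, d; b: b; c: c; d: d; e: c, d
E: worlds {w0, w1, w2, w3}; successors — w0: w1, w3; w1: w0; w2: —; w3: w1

Frame correspondent (Sahlqvist): \forall x \exists y Rxy — i.e. seriality.
A: ✓.
B: fails — world w has no successor.
C: fails — world 1 has no successor.
D: ✓.
E: fails — world w2 has no successor.

A, D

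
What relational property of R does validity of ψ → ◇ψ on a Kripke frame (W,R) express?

Replacing ψ by ¬ψ and contraposing gives the equivalent schema □ψ → ψ.
Suppose □ψ→ψ is valid. At any x set V(ψ)={w : Rxw}. Then □ψ holds at x, so ψ holds at x, i.e. Rxx.

reflexivity: ∀x Rxx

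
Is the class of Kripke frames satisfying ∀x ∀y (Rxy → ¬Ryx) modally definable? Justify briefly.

Modal frame validity is preserved under surjective bounded morphisms.
The 4-cycle (worlds s,t,u,v with s→t→u→v→s) is asymmetric. Mapping every world to a single reflexive point • is a surjective bounded morphism, and the reflexive point is not asymmetric (R•• but asymmetry requires ¬R••).
So the class is not modally definable.

No — not modally definable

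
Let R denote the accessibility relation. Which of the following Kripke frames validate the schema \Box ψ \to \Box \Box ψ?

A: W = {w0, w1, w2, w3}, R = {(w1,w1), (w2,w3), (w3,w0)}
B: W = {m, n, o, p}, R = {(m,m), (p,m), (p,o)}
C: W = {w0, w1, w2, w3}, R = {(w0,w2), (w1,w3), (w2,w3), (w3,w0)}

Frame correspondent (Sahlqvist): \forall x \forall y \forall z (Rxy \wedge Ryz \to Rxz) — i.e. transitivity.
A: fails — Rw2w3 and Rw3w0 but not Rw2w0.
B: satisfies the condition.
C: fails — Rw0w2 and Rw2w3 but not Rw0w3.

B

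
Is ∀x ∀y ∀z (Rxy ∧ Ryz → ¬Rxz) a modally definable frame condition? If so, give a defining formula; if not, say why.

No

Any modally definable frame class is closed under surjective bounded morphisms.
The 3-cycle (worlds a,b,c with a→b→c→a) is intransitive. Mapping every world to a single reflexive point • is a surjective bounded morphism; the reflexive point is not intransitive (R••∧R•• but R••).
So no modal formula (or set of formulas) defines exactly the intransitive frames.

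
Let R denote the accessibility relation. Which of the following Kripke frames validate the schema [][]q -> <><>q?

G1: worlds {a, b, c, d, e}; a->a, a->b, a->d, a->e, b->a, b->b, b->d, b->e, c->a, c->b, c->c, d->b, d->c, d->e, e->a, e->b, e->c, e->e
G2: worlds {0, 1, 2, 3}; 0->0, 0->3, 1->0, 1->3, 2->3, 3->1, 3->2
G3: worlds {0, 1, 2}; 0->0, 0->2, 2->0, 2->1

G1, G2

This is the axiom for a generalized confluence (Geach) condition; its first-order frame correspondent is forall x exists w (x R^2 w & x R^2 w).
G1: ✓.
G2: ✓.
G3: fails — at 1 but no w with 1R²w and 1R²w.
Valid on: G1, G2.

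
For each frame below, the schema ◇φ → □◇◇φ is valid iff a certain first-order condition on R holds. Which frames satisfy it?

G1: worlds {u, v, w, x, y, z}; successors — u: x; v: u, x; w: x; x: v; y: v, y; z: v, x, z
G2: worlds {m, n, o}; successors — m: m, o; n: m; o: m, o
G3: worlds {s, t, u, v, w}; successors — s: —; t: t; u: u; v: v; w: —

G2, G3

Frame correspondent (Sahlqvist): ∀x ∀y ∀z ((xRy ∧ xRz) → ∃w (y = w ∧ zR²w)) — i.e. a generalized confluence (Geach) condition.
G1: fails — vRu, vRu but no t with u=t and uR²t.
G2: satisfies the condition.
G3: satisfies the condition.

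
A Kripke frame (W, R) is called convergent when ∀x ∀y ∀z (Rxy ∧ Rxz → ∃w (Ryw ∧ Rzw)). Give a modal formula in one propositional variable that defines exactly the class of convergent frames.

The condition is convergence. The .2 schema ◇□ψ → □◇ψ defines it.
Suppose ◇□ψ→□◇ψ is valid. Take Rxy, Rxz and set V(ψ)={w : Ryw}. Then □ψ at y so ◇□ψ at x, so □◇ψ at x, so ◇ψ at z, giving w with Rzw and Ryw.

◇□ψ → □◇ψ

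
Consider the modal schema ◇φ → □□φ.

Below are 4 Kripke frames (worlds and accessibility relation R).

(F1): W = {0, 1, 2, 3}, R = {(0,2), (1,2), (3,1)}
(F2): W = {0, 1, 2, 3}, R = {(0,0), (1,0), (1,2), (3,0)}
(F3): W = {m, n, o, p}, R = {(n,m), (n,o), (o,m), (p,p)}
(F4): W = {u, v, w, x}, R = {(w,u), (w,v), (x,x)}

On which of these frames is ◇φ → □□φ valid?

Frame correspondent (Sahlqvist): ∀x ∀y ∀z ((xRy ∧ xR²z) → ∃w (y = w ∧ z = w)) — i.e. a generalized confluence (Geach) condition.
(F1): fails — 3R1, 3R²2 but 1 ≠ 2.
(F2): fails — 1R2, 1R²0 but 2 ≠ 0.
(F3): fails — nRo, nR²m but o ≠ m.
(F4): holds.

(F4)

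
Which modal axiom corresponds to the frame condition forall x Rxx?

□p → p

A defining formula is □p → p (the T axiom).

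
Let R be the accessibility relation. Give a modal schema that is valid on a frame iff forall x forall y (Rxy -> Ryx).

s → □◇s

A defining formula is s → □◇s (the B axiom).
Suppose s→□◇s is valid. Take Rxy and set V(s)={x}. Then s at x, so □◇s at x, so ◇s at y, so some z with Ryz has s; z=x, i.e. Ryx.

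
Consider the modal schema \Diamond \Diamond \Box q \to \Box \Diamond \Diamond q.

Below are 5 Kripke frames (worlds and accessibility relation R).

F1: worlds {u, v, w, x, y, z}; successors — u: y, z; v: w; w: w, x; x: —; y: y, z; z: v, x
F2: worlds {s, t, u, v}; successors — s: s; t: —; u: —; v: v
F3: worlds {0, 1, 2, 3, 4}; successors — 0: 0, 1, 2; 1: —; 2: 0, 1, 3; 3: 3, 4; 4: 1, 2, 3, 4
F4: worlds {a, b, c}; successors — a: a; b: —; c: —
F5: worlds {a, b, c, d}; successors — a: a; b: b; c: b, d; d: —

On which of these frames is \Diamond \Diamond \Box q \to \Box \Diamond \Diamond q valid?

F2, F4

The schema corresponds to a generalized confluence (Geach) condition: \forall x \forall y \forall z ((x R^2 y \wedge xRz) \to \exists w (yRw \wedge z R^2 w)).
F1: fails — uR²v, uRy but no t with vRt and yR²t.
F2: condition met.
F3: fails — 0R²0, 0R1 but no w with 0Rw and 1R²w.
F4: condition met.
F5: fails — cR²b, cRd but no w with bRw and dR²w.
Valid on: F2, F4.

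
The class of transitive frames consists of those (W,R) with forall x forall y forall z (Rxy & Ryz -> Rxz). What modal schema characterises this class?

This is transitivity; the standard corresponding axiom is 4: □p → □□p.
Suppose □p→□□p is valid. Take Rxy, Ryz and set V(p)={w : Rxw}. Then □p at x, so □□p at x, so □p at y, so p at z, i.e. Rxz.

□p → □□p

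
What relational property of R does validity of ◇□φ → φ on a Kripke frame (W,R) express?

symmetry: ∀x ∀y (Rxy → Ryx)

Replacing φ by ¬φ and contraposing gives the equivalent schema φ → □◇φ.
Suppose φ→□◇φ is valid. Take Rxy and set V(φ)={x}. Then φ at x, so □◇φ at x, so ◇φ at y, so some z with Ryz has φ; z=x, i.e. Ryx.
The converse is a direct semantic check.
Frame condition: ∀x ∀y (Rxy → Ryx).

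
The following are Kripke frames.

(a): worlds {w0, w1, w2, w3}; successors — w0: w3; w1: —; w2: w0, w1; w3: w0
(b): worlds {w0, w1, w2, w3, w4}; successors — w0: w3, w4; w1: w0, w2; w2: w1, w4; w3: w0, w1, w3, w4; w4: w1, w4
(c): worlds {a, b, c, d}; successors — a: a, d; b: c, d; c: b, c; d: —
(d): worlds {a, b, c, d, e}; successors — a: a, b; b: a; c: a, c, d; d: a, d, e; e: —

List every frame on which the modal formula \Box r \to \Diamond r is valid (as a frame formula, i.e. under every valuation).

Frame correspondent (Sahlqvist): \forall x \exists y Rxy — i.e. seriality.
(a): fails — world w1 has no successor.
(b): holds.
(c): fails — world d has no successor.
(d): fails — world e has no successor.
Valid on: (b).

(b)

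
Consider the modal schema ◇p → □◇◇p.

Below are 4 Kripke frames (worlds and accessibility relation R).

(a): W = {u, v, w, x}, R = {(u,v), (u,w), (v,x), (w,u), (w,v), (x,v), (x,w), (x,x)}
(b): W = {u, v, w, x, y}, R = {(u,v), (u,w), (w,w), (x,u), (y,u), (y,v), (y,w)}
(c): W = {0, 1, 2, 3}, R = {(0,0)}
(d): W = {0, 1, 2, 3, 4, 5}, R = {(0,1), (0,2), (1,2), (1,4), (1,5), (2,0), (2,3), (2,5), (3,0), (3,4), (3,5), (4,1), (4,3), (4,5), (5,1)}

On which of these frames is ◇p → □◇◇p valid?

The schema corresponds to a generalized confluence (Geach) condition: ∀x ∀y ∀z ((xRy ∧ xRz) → ∃w (y = w ∧ zR²w)).
(a): fails — wRu, wRv but no t with u=t and vR²t.
(b): fails — uRv, uRv but no t with v=t and vR²t.
(c): ✓.
(d): fails — 0R2, 0R1 but no w with 2=w and 1R²w.
Valid on: (c).

(c)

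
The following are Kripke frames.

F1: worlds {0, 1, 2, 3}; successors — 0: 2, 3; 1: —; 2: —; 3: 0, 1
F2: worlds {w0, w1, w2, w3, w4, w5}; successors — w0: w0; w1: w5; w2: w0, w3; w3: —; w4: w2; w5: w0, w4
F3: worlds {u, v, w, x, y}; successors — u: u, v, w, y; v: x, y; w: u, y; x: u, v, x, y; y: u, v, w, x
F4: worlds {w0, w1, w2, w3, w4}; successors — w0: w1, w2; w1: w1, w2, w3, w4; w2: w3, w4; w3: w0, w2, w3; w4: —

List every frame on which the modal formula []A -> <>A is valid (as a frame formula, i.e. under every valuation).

F3

The schema corresponds to seriality: forall x exists y Rxy.
F1: fails — world 1 has no successor.
F2: fails — world w3 has no successor.
F3: holds.
F4: fails — world w4 has no successor.
Valid on: F3.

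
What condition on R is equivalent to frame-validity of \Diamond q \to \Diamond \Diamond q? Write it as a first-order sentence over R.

\forall x \forall y (xRy \to \exists w (y = w \wedge x R^2 w))

This is a Sahlqvist (Geach-type) schema ◇^1□^0q → □^0◇^2q.
Minimal-valuation argument: fix x; take any y with xR^1y and any z with xR^0z. Set V(q) to the set of worlds R-reachable from y in exactly 0 steps. Then □^0q holds at y, so the antecedent holds at x; validity forces ◇^2q at z, giving a w with zR^2w and yR^0w.
First-order correspondent: \forall x \forall y (xRy \to \exists w (y = w \wedge x R^2 w)).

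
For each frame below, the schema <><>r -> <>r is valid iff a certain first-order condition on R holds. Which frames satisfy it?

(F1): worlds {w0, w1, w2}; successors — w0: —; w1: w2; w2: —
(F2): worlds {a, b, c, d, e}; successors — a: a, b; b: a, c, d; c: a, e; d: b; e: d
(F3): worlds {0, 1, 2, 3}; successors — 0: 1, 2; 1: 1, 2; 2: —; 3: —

(F1), (F3)

Frame correspondent (Sahlqvist): forall x forall y forall z (Rxy & Ryz -> Rxz) — i.e. transitivity.
(F1): satisfies the condition.
(F2): fails — Rbc and Rce but not Rbe.
(F3): satisfies the condition.
Valid on: (F1), (F3).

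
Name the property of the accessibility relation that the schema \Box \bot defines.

□⊥ is valid iff no world has any successor (otherwise □⊥ fails at any world with one).
The converse is a direct semantic check.
So the correspondent is emptiness of R.

emptiness of R: \forall x \forall y \neg Rxy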